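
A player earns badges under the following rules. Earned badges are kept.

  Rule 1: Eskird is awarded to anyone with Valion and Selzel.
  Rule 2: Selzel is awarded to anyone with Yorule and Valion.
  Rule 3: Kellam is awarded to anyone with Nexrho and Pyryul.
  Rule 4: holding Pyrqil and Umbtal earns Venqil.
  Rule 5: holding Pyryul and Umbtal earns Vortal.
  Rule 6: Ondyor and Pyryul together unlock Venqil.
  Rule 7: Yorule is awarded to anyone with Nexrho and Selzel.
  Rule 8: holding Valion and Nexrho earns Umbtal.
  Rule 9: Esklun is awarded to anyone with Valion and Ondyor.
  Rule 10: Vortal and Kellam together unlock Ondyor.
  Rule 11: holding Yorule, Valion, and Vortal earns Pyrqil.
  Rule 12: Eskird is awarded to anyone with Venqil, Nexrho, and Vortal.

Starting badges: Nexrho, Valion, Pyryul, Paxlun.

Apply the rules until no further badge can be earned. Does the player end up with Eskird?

Yes

With Nexrho and Pyryul, Kellam is earned (Rule 3).
With Valion and Nexrho, Umbtal is earned (Rule 8).
With Pyryul and Umbtal, Vortal is earned (Rule 5).
With Vortal and Kellam, Ondyor is earned (Rule 10).
With Ondyor and Pyryul, Venqil is earned (Rule 6).
With Venqil, Nexrho, and Vortal, Eskird is earned (Rule 12).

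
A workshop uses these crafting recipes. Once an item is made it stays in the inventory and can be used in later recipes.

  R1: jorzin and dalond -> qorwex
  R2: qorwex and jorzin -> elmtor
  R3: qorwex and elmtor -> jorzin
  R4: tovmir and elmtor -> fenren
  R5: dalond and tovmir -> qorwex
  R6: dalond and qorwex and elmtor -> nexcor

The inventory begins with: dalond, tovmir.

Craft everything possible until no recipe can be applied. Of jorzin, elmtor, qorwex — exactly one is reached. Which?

qorwex

Using R5, dalond and tovmir make qorwex.
elmtor would need qorwex and jorzin (R2), but jorzin is never obtained. jorzin would need qorwex and elmtor (R3), but elmtor is never obtained.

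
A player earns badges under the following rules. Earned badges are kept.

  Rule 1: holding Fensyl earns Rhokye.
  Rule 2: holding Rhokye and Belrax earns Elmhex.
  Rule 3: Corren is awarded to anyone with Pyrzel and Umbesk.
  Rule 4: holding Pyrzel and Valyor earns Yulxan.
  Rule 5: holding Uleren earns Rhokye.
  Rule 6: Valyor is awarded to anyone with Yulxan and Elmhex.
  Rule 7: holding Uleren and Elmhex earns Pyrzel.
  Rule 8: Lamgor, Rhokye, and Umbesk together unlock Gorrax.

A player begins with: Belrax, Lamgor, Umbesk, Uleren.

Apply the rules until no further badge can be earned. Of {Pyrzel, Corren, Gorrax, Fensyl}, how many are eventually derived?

3

With Uleren, Rhokye is earned (Rule 5).
With Rhokye and Belrax, Elmhex is earned (Rule 2).
With Lamgor, Rhokye, and Umbesk, Gorrax is earned (Rule 8).
With Uleren and Elmhex, Pyrzel is earned (Rule 7).
With Pyrzel and Umbesk, Corren is earned (Rule 3).
Pyrzel: reached.
Corren: reached.
Gorrax: reached.
No rule produces Fensyl, and it is not given.
Reached: Pyrzel, Corren, and Gorrax — 3 of the 4.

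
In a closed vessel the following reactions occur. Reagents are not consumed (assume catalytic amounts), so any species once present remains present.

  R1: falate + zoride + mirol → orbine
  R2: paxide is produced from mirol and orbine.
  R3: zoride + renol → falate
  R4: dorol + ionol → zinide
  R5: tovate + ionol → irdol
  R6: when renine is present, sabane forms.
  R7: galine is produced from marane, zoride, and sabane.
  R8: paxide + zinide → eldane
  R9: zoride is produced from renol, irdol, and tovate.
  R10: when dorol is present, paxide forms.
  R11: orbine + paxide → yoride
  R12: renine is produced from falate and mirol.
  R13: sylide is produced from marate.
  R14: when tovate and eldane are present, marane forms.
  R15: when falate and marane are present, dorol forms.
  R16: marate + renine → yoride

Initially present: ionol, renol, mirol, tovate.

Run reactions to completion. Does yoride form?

tovate and ionol present → irdol forms (R5).
renol, irdol, and tovate present → zoride forms (R9).
zoride and renol present → falate forms (R3).
falate, zoride, and mirol present → orbine forms (R1).
mirol and orbine present → paxide forms (R2).
orbine and paxide present → yoride forms (R11).

Yes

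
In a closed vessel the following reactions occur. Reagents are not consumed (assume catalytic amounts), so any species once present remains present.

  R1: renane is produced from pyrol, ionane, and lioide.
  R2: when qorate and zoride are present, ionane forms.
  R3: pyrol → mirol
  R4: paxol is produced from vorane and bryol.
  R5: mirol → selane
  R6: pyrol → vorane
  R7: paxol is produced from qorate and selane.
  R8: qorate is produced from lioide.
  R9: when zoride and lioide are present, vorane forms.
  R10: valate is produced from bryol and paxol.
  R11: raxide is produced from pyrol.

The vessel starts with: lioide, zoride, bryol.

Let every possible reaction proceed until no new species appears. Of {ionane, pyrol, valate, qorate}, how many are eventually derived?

lioide present → qorate forms (R8).
zoride and lioide present → vorane forms (R9).
qorate and zoride present → ionane forms (R2).
vorane and bryol present → paxol forms (R4).
bryol and paxol present → valate forms (R10).
ionane: reached.
No rule produces pyrol, and it is not given.
valate: reached.
qorate: reached.
Reached: ionane, valate, and qorate — 3 of the 4.

3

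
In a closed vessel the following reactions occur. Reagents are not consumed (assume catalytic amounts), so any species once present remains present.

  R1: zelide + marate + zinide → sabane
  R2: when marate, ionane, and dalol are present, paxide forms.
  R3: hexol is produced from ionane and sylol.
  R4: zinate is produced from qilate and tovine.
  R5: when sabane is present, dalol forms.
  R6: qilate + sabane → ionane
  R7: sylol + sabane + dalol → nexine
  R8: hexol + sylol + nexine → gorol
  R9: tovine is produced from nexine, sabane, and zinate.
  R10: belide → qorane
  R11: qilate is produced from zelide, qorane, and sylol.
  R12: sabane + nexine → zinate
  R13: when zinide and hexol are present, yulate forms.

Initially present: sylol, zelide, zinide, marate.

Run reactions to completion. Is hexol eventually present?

hexol would need ionane and sylol (R3), but ionane never forms.

No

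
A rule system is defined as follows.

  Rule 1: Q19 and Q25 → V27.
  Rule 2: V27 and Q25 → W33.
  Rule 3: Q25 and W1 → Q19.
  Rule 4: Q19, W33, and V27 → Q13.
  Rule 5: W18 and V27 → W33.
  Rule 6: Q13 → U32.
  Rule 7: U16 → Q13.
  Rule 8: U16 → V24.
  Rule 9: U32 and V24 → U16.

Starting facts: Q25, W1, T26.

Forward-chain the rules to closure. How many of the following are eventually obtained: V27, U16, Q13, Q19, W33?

4

From Q25 and W1, Rule 3 gives Q19.
Q19 and Q25 hold, so V27 follows (Rule 1).
From V27 and Q25, Rule 2 gives W33.
From Q19, W33, and V27, Rule 4 gives Q13.
V27: reached.
U16 would need U32 and V24 (Rule 9), but V24 is never established.
Q13: reached.
Q19: reached.
W33: reached.
Reached: V27, Q13, Q19, and W33 — 4 of the 5.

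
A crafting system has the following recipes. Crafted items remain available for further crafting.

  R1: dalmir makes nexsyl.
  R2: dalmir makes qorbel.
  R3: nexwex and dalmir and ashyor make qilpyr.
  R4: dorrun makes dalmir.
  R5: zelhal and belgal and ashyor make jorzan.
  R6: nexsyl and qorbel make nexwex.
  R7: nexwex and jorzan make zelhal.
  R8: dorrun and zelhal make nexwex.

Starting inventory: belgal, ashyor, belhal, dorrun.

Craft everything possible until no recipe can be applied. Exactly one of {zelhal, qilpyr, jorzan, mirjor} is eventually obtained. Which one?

qilpyr

dorrun → dalmir (R4).
dalmir → nexsyl (R1).
dalmir → qorbel (R2).
Using R6, nexsyl and qorbel make nexwex.
Using R3, nexwex, dalmir, and ashyor make qilpyr.
zelhal would need nexwex and jorzan (R7), but jorzan is never obtained. No rule produces mirjor, and it is not given. jorzan would need zelhal, belgal, and ashyor (R5), but zelhal is never obtained.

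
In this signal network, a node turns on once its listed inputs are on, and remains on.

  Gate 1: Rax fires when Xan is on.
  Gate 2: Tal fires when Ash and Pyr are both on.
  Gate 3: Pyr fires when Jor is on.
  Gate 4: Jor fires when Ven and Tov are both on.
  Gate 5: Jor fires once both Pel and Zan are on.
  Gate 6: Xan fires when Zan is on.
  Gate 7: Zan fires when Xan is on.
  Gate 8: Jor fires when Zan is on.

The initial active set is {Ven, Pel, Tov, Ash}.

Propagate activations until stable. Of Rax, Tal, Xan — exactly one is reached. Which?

Gate 4: Ven and Tov on → Jor on.
Gate 3: Jor on → Pyr on.
Gate 2: Ash and Pyr on → Tal on.
Xan would need Zan (Gate 6), but Zan never turns on. Rax would need Xan (Gate 1), but Xan never turns on.

Tal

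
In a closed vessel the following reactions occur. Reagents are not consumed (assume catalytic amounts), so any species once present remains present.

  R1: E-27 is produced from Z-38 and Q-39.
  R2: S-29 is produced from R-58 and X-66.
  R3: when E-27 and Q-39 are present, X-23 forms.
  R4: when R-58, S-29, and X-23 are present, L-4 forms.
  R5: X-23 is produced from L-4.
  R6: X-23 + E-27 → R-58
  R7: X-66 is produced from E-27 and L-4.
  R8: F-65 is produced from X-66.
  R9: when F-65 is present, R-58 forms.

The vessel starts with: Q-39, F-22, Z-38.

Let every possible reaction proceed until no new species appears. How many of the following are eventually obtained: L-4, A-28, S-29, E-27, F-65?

1

Z-38 and Q-39 present → E-27 forms (R1).
L-4 would need R-58, S-29, and X-23 (R4), but S-29 never forms.
No rule produces A-28, and it is not given.
S-29 would need R-58 and X-66 (R2), but X-66 never forms.
E-27: reached.
F-65 would need X-66 (R8), but X-66 never forms.
Reached: E-27 — 1 of the 5.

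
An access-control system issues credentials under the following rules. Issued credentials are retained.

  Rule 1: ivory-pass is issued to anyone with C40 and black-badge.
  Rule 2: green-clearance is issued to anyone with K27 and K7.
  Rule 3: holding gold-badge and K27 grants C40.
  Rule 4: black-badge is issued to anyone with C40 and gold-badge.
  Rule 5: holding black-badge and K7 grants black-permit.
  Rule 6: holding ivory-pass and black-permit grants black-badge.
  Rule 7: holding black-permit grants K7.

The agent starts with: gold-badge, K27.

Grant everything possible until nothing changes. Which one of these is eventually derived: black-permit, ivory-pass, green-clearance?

ivory-pass

Holding gold-badge and K27 grants C40 (Rule 3).
Holding C40 and gold-badge grants black-badge (Rule 4).
Holding C40 and black-badge grants ivory-pass (Rule 1).
black-permit would need black-badge and K7 (Rule 5), but K7 is never granted. green-clearance would need K27 and K7 (Rule 2), but K7 is never granted.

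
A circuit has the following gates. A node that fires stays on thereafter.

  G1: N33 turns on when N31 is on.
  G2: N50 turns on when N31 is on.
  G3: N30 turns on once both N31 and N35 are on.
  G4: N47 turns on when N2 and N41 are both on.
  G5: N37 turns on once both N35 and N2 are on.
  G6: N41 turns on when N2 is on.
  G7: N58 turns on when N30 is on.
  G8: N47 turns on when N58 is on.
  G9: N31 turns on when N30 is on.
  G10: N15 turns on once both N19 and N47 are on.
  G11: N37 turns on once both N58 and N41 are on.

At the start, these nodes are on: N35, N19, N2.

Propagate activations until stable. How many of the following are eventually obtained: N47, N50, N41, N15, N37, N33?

N35 and N2 are on, so N37 turns on (G5).
G6: N2 on → N41 on.
N2 and N41 are on, so N47 turns on (G4).
N19 and N47 are on, so N15 turns on (G10).
N47: reached.
N50 would need N31 (G2), but N31 never turns on.
N41: reached.
N15: reached.
N37: reached.
N33 would need N31 (G1), but N31 never turns on.
Reached: N47, N41, N15, and N37 — 4 of the 6.

4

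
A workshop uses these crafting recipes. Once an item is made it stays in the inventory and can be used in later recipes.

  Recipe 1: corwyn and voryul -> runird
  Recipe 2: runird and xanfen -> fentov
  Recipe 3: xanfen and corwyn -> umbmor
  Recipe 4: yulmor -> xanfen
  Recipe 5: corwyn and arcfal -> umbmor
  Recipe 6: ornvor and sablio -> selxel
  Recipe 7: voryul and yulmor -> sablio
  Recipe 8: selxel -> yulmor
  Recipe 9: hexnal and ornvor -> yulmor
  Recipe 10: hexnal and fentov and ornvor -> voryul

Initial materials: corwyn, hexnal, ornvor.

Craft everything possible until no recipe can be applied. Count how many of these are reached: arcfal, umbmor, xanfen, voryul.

2

Using Recipe 9, hexnal and ornvor make yulmor.
Using Recipe 4, yulmor makes xanfen.
Using Recipe 3, xanfen and corwyn make umbmor.
No rule produces arcfal, and it is not given.
umbmor: reached.
xanfen: reached.
voryul would need hexnal, fentov, and ornvor (Recipe 10), but fentov is never obtained.
Reached: umbmor and xanfen — 2 of the 4.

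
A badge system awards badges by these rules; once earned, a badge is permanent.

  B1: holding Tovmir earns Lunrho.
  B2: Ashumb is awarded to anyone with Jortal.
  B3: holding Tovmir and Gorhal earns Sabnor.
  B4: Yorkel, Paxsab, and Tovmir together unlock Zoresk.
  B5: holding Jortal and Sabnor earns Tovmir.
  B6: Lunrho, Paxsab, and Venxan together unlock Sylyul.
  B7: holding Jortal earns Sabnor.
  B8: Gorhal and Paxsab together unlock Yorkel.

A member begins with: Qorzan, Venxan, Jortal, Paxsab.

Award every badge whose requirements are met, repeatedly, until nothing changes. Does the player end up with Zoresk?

No

Zoresk would need Yorkel, Paxsab, and Tovmir (B4), but Yorkel is never earned.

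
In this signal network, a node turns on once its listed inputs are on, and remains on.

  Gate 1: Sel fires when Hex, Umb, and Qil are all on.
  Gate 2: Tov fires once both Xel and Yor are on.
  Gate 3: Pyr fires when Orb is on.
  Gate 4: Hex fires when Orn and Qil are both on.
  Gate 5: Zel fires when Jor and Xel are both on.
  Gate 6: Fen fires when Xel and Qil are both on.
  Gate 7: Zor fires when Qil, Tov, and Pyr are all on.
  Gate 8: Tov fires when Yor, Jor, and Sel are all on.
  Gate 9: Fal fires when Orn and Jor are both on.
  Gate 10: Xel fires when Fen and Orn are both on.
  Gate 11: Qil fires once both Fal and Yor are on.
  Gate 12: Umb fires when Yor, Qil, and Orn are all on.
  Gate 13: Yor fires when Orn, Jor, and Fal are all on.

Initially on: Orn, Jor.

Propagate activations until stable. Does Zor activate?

No

Zor would need Qil, Tov, and Pyr (Gate 7), but Pyr never turns on.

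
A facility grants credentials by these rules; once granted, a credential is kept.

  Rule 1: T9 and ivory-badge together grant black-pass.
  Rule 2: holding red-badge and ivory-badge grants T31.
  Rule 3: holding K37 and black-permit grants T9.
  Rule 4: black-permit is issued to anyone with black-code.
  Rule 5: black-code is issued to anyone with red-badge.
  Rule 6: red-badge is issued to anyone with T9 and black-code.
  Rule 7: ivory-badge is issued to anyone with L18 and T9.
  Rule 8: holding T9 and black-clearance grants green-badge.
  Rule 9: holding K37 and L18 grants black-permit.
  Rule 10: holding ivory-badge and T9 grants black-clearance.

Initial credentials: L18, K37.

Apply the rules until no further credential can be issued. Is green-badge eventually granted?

Holding K37 and L18 grants black-permit (Rule 9).
Holding K37 and black-permit grants T9 (Rule 3).
Holding L18 and T9 grants ivory-badge (Rule 7).
Holding ivory-badge and T9 grants black-clearance (Rule 10).
Holding T9 and black-clearance grants green-badge (Rule 8).

Yes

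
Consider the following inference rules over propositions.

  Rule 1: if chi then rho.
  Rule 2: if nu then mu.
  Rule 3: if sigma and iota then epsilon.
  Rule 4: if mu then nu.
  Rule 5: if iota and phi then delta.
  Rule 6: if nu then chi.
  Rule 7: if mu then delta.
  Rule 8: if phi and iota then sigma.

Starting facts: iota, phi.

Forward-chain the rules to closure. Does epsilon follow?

Yes

From phi and iota, Rule 8 gives sigma.
sigma and iota hold, so epsilon follows (Rule 3).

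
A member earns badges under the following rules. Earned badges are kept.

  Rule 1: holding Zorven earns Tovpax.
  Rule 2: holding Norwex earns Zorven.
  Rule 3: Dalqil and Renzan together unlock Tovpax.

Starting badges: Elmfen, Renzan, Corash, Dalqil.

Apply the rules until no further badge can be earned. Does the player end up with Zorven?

No

Zorven would need Norwex (Rule 2), but Norwex is never earned.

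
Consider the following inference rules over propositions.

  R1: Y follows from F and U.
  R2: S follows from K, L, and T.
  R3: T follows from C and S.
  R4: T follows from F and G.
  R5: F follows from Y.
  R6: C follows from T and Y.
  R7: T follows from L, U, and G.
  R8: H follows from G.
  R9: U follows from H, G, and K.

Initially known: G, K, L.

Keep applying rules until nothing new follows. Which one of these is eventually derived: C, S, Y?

S

G holds, so H follows (R8).
H, G, and K hold, so U follows (R9).
From L, U, and G, R7 gives T.
K, L, and T hold, so S follows (R2).
C would need T and Y (R6), but Y is never established. Y would need F and U (R1), but F is never established.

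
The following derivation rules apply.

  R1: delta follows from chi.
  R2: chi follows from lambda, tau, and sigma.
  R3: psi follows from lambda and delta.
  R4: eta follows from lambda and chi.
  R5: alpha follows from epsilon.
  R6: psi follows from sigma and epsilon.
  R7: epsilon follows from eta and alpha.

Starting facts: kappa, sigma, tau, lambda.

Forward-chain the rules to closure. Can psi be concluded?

lambda, tau, and sigma hold, so chi follows (R2).
chi holds, so delta follows (R1).
From lambda and delta, R3 gives psi.

Yes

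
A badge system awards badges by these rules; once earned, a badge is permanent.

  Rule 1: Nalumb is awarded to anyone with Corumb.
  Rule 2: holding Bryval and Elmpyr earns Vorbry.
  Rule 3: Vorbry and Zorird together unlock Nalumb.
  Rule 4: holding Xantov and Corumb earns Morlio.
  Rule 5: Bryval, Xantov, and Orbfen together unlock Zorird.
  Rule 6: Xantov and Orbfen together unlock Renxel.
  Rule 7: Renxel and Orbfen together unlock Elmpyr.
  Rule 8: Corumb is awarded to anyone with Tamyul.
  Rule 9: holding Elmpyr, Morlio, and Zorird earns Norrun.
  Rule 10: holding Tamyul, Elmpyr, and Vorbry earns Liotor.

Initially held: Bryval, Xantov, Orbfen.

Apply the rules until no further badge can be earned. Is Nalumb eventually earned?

Yes

With Bryval, Xantov, and Orbfen, Zorird is earned (Rule 5).
With Xantov and Orbfen, Renxel is earned (Rule 6).
With Renxel and Orbfen, Elmpyr is earned (Rule 7).
With Bryval and Elmpyr, Vorbry is earned (Rule 2).
With Vorbry and Zorird, Nalumb is earned (Rule 3).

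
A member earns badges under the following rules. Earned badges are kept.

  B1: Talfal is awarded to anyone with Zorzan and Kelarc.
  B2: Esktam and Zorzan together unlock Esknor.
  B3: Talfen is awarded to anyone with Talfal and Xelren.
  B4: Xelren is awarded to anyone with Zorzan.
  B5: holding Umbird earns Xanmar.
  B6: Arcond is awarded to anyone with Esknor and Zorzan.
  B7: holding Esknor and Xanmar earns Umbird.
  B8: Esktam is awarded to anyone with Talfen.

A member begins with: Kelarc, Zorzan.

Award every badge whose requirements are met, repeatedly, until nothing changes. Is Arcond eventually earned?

With Zorzan and Kelarc, Talfal is earned (B1).
With Zorzan, Xelren is earned (B4).
With Talfal and Xelren, Talfen is earned (B3).
With Talfen, Esktam is earned (B8).
With Esktam and Zorzan, Esknor is earned (B2).
With Esknor and Zorzan, Arcond is earned (B6).

Yes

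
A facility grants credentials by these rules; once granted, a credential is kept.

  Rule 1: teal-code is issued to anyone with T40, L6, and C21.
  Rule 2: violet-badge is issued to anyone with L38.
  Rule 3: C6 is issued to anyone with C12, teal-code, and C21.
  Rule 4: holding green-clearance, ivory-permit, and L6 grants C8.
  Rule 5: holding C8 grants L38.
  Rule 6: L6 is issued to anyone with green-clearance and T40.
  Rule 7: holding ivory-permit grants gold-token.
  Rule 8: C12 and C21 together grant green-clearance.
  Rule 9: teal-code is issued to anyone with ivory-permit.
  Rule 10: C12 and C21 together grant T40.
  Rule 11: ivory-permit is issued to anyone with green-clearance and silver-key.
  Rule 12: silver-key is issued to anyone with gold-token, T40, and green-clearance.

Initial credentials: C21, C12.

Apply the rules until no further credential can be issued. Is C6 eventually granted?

Holding C12 and C21 grants green-clearance (Rule 8).
Holding C12 and C21 grants T40 (Rule 10).
Holding green-clearance and T40 grants L6 (Rule 6).
Holding T40, L6, and C21 grants teal-code (Rule 1).
Holding C12, teal-code, and C21 grants C6 (Rule 3).

Yes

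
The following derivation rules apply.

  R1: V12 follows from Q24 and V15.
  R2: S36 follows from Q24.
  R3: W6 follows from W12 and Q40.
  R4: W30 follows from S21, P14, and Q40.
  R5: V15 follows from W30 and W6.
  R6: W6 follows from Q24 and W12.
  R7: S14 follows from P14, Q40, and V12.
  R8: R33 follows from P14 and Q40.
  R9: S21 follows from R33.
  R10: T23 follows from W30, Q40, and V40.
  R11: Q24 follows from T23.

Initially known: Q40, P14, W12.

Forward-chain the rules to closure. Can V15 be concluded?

From P14 and Q40, R8 gives R33.
W12 and Q40 hold, so W6 follows (R3).
From R33, R9 gives S21.
From S21, P14, and Q40, R4 gives W30.
From W30 and W6, R5 gives V15.

Yes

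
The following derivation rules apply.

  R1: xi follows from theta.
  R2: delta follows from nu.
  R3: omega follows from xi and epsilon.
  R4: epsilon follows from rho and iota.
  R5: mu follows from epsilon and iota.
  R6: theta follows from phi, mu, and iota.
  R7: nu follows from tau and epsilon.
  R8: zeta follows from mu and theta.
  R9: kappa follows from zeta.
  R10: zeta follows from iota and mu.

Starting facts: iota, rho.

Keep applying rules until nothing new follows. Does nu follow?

nu would need tau and epsilon (R7), but tau is never established.

No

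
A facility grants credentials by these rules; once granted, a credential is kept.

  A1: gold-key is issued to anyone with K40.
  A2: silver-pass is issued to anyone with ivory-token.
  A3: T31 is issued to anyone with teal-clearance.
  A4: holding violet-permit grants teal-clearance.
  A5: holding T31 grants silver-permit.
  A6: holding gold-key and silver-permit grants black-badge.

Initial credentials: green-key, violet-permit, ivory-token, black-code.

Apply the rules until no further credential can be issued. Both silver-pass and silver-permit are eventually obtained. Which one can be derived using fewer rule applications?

silver-pass: Holding ivory-token grants silver-pass (A2). [1 rule application]
silver-permit: Holding violet-permit grants teal-clearance (A4). Holding teal-clearance grants T31 (A3). Holding T31 grants silver-permit (A5). [3 rule applications]
silver-pass needs fewer.

silver-pass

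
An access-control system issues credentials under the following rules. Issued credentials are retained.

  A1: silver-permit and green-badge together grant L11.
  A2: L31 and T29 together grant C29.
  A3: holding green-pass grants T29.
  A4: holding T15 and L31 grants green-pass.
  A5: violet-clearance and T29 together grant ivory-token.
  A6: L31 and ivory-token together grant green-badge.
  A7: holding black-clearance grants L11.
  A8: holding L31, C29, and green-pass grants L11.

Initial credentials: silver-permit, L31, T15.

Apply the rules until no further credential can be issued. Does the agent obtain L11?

Yes

Holding T15 and L31 grants green-pass (A4).
Holding green-pass grants T29 (A3).
Holding L31 and T29 grants C29 (A2).
Holding L31, C29, and green-pass grants L11 (A8).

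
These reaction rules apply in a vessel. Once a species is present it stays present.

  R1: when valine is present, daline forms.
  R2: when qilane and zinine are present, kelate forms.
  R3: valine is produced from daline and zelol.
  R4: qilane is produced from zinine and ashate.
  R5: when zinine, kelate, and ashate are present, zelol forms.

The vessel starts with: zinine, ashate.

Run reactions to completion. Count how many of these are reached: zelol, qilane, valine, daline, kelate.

3

zinine and ashate present → qilane forms (R4).
qilane and zinine present → kelate forms (R2).
zinine, kelate, and ashate present → zelol forms (R5).
zelol: reached.
qilane: reached.
valine would need daline and zelol (R3), but daline never forms.
daline would need valine (R1), but valine never forms.
kelate: reached.
Reached: zelol, qilane, and kelate — 3 of the 5.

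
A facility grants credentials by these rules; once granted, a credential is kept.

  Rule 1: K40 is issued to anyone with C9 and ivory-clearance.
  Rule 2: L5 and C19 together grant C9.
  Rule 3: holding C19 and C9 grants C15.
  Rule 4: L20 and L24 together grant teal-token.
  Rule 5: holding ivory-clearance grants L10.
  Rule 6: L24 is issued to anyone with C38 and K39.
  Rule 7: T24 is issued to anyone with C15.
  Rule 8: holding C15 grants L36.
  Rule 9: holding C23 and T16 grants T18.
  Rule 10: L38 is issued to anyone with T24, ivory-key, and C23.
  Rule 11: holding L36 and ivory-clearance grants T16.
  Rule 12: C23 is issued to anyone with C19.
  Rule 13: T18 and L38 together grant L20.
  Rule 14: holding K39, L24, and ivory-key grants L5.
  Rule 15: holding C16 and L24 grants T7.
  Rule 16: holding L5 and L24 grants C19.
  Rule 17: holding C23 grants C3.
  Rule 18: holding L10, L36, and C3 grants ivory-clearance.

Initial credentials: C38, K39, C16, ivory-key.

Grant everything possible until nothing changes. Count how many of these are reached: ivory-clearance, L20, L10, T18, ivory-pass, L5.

Holding C38 and K39 grants L24 (Rule 6).
Holding K39, L24, and ivory-key grants L5 (Rule 14).
ivory-clearance would need L10, L36, and C3 (Rule 18), but L10 is never granted.
L20 would need T18 and L38 (Rule 13), but T18 is never granted.
L10 would need ivory-clearance (Rule 5), but ivory-clearance is never granted.
T18 would need C23 and T16 (Rule 9), but T16 is never granted.
No rule produces ivory-pass, and it is not given.
L5: reached.
Reached: L5 — 1 of the 6.

1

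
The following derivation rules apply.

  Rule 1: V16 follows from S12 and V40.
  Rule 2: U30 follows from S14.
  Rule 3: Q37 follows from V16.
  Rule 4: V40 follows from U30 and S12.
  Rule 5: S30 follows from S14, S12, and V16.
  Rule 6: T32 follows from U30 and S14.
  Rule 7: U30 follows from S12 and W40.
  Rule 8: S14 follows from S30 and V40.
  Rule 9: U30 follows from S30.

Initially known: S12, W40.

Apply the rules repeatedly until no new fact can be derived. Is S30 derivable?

No

S30 would need S14, S12, and V16 (Rule 5), but S14 is never established.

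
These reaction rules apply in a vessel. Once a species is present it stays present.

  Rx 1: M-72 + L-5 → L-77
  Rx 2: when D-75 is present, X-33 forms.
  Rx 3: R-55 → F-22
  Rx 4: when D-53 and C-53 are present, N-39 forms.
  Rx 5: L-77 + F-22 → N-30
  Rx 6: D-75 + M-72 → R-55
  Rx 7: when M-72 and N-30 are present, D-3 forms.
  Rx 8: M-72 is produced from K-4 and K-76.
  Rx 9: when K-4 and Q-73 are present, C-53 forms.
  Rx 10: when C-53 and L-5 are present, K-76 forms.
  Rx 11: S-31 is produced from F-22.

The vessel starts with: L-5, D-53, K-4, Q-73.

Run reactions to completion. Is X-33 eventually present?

X-33 would need D-75 (Rx 2), but D-75 never forms.

No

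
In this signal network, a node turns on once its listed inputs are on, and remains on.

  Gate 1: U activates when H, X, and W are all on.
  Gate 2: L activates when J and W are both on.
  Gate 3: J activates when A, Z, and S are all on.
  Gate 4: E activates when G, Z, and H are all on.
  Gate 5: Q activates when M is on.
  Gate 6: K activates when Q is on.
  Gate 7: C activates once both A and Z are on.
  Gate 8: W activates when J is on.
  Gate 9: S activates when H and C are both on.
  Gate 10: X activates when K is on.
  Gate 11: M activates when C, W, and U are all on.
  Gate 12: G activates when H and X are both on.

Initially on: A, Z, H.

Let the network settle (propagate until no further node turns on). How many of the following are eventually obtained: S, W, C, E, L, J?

Gate 7: A and Z on → C on.
Gate 9: H and C on → S on.
Gate 3: A, Z, and S on → J on.
Gate 8: J on → W on.
Gate 2: J and W on → L on.
S: reached.
W: reached.
C: reached.
E would need G, Z, and H (Gate 4), but G never turns on.
L: reached.
J: reached.
Reached: S, W, C, L, and J — 5 of the 6.

5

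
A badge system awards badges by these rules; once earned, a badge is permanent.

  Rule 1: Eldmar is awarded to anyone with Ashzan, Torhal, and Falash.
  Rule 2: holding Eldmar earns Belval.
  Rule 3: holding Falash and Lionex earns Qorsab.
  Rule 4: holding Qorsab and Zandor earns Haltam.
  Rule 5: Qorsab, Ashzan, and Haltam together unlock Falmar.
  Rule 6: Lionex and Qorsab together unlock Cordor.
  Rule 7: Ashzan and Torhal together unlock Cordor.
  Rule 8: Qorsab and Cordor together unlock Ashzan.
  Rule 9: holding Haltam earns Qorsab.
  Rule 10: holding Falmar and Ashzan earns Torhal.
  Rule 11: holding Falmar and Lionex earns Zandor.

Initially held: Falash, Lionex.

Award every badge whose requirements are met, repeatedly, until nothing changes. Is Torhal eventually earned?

No

Torhal would need Falmar and Ashzan (Rule 10), but Falmar is never earned.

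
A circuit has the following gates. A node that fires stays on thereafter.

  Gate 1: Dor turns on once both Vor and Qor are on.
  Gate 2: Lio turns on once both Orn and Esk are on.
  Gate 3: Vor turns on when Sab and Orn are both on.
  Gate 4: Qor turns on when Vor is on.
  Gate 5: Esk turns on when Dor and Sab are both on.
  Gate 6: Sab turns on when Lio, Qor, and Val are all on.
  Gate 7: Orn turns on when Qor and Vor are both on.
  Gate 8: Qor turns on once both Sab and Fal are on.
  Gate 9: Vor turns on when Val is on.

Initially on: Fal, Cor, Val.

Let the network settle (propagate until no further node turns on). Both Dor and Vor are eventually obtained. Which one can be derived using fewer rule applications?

Vor

Vor: Val is on, so Vor turns on (Gate 9). [1 rule application]
Dor: Val is on, so Vor turns on (Gate 9). Vor is on, so Qor turns on (Gate 4). Gate 1: Vor and Qor on → Dor on. [3 rule applications]
Vor needs fewer.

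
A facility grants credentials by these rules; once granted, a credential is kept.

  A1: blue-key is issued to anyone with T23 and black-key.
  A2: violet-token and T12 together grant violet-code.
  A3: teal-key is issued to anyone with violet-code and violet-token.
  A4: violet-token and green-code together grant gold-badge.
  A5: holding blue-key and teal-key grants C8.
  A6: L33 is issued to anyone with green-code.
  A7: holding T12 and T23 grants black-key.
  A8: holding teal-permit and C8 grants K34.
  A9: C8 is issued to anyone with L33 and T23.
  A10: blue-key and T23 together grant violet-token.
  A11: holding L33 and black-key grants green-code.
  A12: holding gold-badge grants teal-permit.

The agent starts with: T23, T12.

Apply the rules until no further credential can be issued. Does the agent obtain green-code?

No

green-code would need L33 and black-key (A11), but L33 is never granted.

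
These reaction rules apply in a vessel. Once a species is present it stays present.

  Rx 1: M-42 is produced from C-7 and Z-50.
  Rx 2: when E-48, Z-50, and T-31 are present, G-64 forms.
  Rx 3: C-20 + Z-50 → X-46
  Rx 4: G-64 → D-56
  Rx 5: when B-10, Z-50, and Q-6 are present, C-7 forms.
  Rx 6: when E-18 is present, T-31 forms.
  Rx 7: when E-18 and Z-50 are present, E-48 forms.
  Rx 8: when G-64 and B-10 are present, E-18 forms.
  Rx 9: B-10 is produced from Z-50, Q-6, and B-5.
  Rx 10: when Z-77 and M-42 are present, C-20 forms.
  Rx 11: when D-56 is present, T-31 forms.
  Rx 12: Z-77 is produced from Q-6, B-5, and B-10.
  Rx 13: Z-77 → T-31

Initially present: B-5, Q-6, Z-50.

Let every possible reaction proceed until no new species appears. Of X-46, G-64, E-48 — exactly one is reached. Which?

Z-50, Q-6, and B-5 present → B-10 forms (Rx 9).
Q-6, B-5, and B-10 present → Z-77 forms (Rx 12).
B-10, Z-50, and Q-6 present → C-7 forms (Rx 5).
C-7 and Z-50 present → M-42 forms (Rx 1).
Z-77 and M-42 present → C-20 forms (Rx 10).
C-20 and Z-50 present → X-46 forms (Rx 3).
G-64 would need E-48, Z-50, and T-31 (Rx 2), but E-48 never forms. E-48 would need E-18 and Z-50 (Rx 7), but E-18 never forms.

X-46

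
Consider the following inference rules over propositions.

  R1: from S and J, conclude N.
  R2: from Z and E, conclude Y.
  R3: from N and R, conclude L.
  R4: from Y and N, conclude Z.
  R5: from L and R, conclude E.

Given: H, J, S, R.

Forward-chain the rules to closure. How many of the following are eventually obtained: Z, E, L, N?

S and J hold, so N follows (R1).
N and R hold, so L follows (R3).
L and R hold, so E follows (R5).
Z would need Y and N (R4), but Y is never established.
E: reached.
L: reached.
N: reached.
Reached: E, L, and N — 3 of the 4.

3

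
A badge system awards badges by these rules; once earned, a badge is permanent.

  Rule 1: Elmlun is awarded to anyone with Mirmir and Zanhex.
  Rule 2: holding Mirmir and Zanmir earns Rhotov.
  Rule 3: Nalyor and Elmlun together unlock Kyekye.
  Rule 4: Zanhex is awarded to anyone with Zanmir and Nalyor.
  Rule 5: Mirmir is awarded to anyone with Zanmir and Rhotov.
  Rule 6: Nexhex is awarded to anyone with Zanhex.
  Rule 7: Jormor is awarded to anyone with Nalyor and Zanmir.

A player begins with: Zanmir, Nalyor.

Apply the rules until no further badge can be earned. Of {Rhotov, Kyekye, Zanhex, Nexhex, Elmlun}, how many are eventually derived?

With Zanmir and Nalyor, Zanhex is earned (Rule 4).
With Zanhex, Nexhex is earned (Rule 6).
Rhotov would need Mirmir and Zanmir (Rule 2), but Mirmir is never earned.
Kyekye would need Nalyor and Elmlun (Rule 3), but Elmlun is never earned.
Zanhex: reached.
Nexhex: reached.
Elmlun would need Mirmir and Zanhex (Rule 1), but Mirmir is never earned.
Reached: Zanhex and Nexhex — 2 of the 5.

2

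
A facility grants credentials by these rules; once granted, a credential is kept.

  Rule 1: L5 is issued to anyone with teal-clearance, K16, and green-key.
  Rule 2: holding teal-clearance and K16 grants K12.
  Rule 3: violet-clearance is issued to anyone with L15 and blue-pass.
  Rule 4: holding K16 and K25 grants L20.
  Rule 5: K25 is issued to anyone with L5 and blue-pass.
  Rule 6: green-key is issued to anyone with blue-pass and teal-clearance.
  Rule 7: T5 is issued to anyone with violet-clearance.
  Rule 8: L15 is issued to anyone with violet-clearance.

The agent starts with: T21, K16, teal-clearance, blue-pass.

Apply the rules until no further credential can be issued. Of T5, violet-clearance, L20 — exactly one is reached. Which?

L20

Holding blue-pass and teal-clearance grants green-key (Rule 6).
Holding teal-clearance, K16, and green-key grants L5 (Rule 1).
Holding L5 and blue-pass grants K25 (Rule 5).
Holding K16 and K25 grants L20 (Rule 4).
violet-clearance would need L15 and blue-pass (Rule 3), but L15 is never granted. T5 would need violet-clearance (Rule 7), but violet-clearance is never granted.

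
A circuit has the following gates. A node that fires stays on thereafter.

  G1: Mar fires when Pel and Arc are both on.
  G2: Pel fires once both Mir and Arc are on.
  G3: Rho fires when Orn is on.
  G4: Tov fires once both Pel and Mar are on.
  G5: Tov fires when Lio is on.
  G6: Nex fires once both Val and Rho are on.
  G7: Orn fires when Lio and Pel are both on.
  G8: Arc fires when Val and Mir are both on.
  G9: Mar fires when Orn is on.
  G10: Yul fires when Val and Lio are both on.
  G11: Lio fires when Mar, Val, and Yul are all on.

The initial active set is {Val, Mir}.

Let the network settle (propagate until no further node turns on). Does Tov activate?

Yes

G8: Val and Mir on → Arc on.
Mir and Arc are on, so Pel fires (G2).
G1: Pel and Arc on → Mar on.
G4: Pel and Mar on → Tov on.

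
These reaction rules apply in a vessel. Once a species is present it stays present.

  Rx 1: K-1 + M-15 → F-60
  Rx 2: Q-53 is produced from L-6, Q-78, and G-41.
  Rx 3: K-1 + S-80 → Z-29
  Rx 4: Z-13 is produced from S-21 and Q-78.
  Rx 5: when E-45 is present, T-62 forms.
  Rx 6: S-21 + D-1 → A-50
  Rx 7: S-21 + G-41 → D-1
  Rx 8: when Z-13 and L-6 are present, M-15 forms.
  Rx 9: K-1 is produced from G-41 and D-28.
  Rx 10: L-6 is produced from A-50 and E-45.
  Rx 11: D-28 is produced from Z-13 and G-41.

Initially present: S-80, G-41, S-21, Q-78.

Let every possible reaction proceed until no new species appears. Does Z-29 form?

S-21 and Q-78 present → Z-13 forms (Rx 4).
Z-13 and G-41 present → D-28 forms (Rx 11).
G-41 and D-28 present → K-1 forms (Rx 9).
K-1 and S-80 present → Z-29 forms (Rx 3).

Yes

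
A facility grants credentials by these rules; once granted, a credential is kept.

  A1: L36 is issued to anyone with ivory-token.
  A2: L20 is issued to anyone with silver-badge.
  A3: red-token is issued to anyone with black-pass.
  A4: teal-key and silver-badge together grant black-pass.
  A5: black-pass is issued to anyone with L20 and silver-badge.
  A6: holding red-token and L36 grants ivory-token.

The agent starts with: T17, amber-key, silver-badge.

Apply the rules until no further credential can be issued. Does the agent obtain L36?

L36 would need ivory-token (A1), but ivory-token is never granted.

No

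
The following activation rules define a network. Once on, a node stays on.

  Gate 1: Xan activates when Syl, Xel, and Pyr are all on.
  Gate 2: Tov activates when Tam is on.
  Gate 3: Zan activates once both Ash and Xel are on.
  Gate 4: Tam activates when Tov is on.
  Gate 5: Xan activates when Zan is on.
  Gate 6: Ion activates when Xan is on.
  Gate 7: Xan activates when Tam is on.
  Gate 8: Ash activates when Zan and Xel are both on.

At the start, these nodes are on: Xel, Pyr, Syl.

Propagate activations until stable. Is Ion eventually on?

Yes

Gate 1: Syl, Xel, and Pyr on → Xan on.
Xan is on, so Ion activates (Gate 6).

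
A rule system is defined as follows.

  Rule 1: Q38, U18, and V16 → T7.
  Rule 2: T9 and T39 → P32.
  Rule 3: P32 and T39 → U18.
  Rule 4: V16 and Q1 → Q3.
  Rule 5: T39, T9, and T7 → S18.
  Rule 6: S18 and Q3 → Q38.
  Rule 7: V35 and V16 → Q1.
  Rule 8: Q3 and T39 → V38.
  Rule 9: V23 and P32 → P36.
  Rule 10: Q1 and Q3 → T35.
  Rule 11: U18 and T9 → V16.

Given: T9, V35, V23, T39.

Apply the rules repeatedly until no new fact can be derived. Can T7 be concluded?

No

T7 would need Q38, U18, and V16 (Rule 1), but Q38 is never established.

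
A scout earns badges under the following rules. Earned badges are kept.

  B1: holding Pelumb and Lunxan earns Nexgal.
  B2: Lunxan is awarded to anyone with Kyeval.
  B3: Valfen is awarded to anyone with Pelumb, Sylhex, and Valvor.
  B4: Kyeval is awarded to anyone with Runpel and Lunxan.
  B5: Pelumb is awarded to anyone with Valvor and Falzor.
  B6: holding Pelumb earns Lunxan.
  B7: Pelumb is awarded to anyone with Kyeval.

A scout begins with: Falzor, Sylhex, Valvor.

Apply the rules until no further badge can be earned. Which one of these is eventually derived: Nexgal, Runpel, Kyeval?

With Valvor and Falzor, Pelumb is earned (B5).
With Pelumb, Lunxan is earned (B6).
With Pelumb and Lunxan, Nexgal is earned (B1).
No rule produces Runpel, and it is not given. Kyeval would need Runpel and Lunxan (B4), but Runpel is never earned.

Nexgal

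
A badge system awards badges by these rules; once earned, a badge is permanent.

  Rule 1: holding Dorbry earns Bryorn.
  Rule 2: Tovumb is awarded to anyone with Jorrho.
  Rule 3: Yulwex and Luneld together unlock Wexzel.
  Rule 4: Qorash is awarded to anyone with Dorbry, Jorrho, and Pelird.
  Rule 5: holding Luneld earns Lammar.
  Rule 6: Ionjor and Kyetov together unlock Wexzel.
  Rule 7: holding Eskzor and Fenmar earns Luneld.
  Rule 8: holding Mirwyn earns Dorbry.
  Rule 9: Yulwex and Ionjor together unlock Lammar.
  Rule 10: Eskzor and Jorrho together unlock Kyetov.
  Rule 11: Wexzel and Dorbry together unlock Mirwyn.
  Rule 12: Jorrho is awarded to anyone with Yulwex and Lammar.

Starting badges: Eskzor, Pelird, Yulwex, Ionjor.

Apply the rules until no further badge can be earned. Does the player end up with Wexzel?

Yes

With Yulwex and Ionjor, Lammar is earned (Rule 9).
With Yulwex and Lammar, Jorrho is earned (Rule 12).
With Eskzor and Jorrho, Kyetov is earned (Rule 10).
With Ionjor and Kyetov, Wexzel is earned (Rule 6).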